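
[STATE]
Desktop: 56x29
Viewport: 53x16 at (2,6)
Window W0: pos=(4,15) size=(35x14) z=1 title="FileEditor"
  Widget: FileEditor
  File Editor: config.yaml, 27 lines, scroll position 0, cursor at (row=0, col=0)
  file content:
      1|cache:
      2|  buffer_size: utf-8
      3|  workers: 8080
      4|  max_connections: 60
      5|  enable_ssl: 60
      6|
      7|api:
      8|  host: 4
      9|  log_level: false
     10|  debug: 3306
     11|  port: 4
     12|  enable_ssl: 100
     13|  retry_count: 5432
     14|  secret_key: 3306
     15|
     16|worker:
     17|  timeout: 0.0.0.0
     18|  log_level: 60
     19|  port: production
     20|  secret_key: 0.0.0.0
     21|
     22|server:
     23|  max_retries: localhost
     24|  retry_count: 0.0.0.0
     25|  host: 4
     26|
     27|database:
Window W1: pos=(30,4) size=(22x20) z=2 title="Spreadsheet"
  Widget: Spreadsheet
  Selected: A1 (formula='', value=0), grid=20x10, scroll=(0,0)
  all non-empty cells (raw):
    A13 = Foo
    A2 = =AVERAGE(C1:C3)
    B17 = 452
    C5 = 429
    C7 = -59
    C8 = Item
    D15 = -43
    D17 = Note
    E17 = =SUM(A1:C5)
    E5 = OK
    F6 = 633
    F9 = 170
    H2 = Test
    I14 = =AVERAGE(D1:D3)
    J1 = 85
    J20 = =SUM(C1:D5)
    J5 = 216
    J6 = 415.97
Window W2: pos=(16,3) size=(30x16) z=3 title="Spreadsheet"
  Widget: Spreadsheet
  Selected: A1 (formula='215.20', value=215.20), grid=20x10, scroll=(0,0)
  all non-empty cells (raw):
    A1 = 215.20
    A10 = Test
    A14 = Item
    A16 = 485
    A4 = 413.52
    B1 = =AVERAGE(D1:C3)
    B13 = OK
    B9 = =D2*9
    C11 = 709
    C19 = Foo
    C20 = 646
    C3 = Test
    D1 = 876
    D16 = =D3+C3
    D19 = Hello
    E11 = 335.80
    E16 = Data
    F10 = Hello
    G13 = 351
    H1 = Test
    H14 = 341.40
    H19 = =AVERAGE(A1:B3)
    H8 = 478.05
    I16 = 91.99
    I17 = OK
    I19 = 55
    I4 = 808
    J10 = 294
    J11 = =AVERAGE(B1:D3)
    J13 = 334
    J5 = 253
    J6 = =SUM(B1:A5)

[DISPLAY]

              ┃A1: 215.20                  ┃─────┨   
              ┃       A       B       C    ┃     ┃   
              ┃----------------------------┃B    ┃   
              ┃  1 [215.20]  175.20       0┃-----┃   
              ┃  2        0       0       0┃    0┃   
              ┃  3        0       0Test    ┃    0┃   
              ┃  4   413.52       0       0┃    0┃   
              ┃  5        0       0       0┃    0┃   
              ┃  6        0       0       0┃    0┃   
  ┏━━━━━━━━━━━┃  7        0       0       0┃    0┃   
  ┃ FileEditor┃  8        0       0       0┃    0┃   
  ┠───────────┃  9        0       0       0┃    0┃   
  ┃█ache:     ┗━━━━━━━━━━━━━━━━━━━━━━━━━━━━┛    0┃   
  ┃  buffer_size: utf-8     ┃ 10        0       0┃   
  ┃  workers: 8080          ┃ 11        0       0┃   
  ┃  max_connections: 60    ┃ 12        0       0┃   


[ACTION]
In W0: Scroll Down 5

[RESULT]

              ┃A1: 215.20                  ┃─────┨   
              ┃       A       B       C    ┃     ┃   
              ┃----------------------------┃B    ┃   
              ┃  1 [215.20]  175.20       0┃-----┃   
              ┃  2        0       0       0┃    0┃   
              ┃  3        0       0Test    ┃    0┃   
              ┃  4   413.52       0       0┃    0┃   
              ┃  5        0       0       0┃    0┃   
              ┃  6        0       0       0┃    0┃   
  ┏━━━━━━━━━━━┃  7        0       0       0┃    0┃   
  ┃ FileEditor┃  8        0       0       0┃    0┃   
  ┠───────────┃  9        0       0       0┃    0┃   
  ┃           ┗━━━━━━━━━━━━━━━━━━━━━━━━━━━━┛    0┃   
  ┃api:                     ┃ 10        0       0┃   
  ┃  host: 4                ┃ 11        0       0┃   
  ┃  log_level: false       ┃ 12        0       0┃   


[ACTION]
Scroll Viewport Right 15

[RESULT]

             ┃A1: 215.20                  ┃─────┨    
             ┃       A       B       C    ┃     ┃    
             ┃----------------------------┃B    ┃    
             ┃  1 [215.20]  175.20       0┃-----┃    
             ┃  2        0       0       0┃    0┃    
             ┃  3        0       0Test    ┃    0┃    
             ┃  4   413.52       0       0┃    0┃    
             ┃  5        0       0       0┃    0┃    
             ┃  6        0       0       0┃    0┃    
 ┏━━━━━━━━━━━┃  7        0       0       0┃    0┃    
 ┃ FileEditor┃  8        0       0       0┃    0┃    
 ┠───────────┃  9        0       0       0┃    0┃    
 ┃           ┗━━━━━━━━━━━━━━━━━━━━━━━━━━━━┛    0┃    
 ┃api:                     ┃ 10        0       0┃    
 ┃  host: 4                ┃ 11        0       0┃    
 ┃  log_level: false       ┃ 12        0       0┃    


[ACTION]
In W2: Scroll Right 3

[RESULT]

             ┃A1: 215.20                  ┃─────┨    
             ┃       D       E       F    ┃     ┃    
             ┃----------------------------┃B    ┃    
             ┃  1      876       0       0┃-----┃    
             ┃  2        0       0       0┃    0┃    
             ┃  3        0       0       0┃    0┃    
             ┃  4        0       0       0┃    0┃    
             ┃  5        0       0       0┃    0┃    
             ┃  6        0       0       0┃    0┃    
 ┏━━━━━━━━━━━┃  7        0       0       0┃    0┃    
 ┃ FileEditor┃  8        0       0       0┃    0┃    
 ┠───────────┃  9        0       0       0┃    0┃    
 ┃           ┗━━━━━━━━━━━━━━━━━━━━━━━━━━━━┛    0┃    
 ┃api:                     ┃ 10        0       0┃    
 ┃  host: 4                ┃ 11        0       0┃    
 ┃  log_level: false       ┃ 12        0       0┃    


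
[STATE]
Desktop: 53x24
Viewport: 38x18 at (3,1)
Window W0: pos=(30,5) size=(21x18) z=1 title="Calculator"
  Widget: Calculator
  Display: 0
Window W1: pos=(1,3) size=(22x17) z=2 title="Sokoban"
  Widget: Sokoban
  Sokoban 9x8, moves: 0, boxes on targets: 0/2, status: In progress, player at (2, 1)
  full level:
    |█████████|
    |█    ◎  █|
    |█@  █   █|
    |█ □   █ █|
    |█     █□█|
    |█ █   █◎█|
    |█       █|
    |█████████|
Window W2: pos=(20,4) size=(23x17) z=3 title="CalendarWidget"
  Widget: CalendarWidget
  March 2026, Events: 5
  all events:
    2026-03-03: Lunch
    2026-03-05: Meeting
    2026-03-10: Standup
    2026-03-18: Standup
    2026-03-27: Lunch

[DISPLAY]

                                      
                                      
━━━━━━━━━━━━━━━━━━━┓                  
Sokoban          ┏━━━━━━━━━━━━━━━━━━━━
─────────────────┃ CalendarWidget     
████████         ┠────────────────────
    ◎  █         ┃      March 2026    
@  █   █         ┃Mo Tu We Th Fr Sa Su
 □   █ █         ┃                   1
     █□█         ┃ 2  3*  4  5*  6  7 
 █   █◎█         ┃ 9 10* 11 12 13 14 1
       █         ┃16 17 18* 19 20 21 2
████████         ┃23 24 25 26 27* 28 2
oves: 0  0/2     ┃30 31               
                 ┃                    
                 ┃                    
                 ┃                    
                 ┃                    


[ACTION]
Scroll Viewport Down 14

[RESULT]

████████         ┠────────────────────
    ◎  █         ┃      March 2026    
@  █   █         ┃Mo Tu We Th Fr Sa Su
 □   █ █         ┃                   1
     █□█         ┃ 2  3*  4  5*  6  7 
 █   █◎█         ┃ 9 10* 11 12 13 14 1
       █         ┃16 17 18* 19 20 21 2
████████         ┃23 24 25 26 27* 28 2
oves: 0  0/2     ┃30 31               
                 ┃                    
                 ┃                    
                 ┃                    
                 ┃                    
━━━━━━━━━━━━━━━━━┃                    
                 ┗━━━━━━━━━━━━━━━━━━━━
                           ┃          
                           ┗━━━━━━━━━━
                                      


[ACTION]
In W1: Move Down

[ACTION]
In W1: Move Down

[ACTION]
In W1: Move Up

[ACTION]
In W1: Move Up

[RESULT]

████████         ┠────────────────────
    ◎  █         ┃      March 2026    
@  █   █         ┃Mo Tu We Th Fr Sa Su
 □   █ █         ┃                   1
     █□█         ┃ 2  3*  4  5*  6  7 
 █   █◎█         ┃ 9 10* 11 12 13 14 1
       █         ┃16 17 18* 19 20 21 2
████████         ┃23 24 25 26 27* 28 2
oves: 4  0/2     ┃30 31               
                 ┃                    
                 ┃                    
                 ┃                    
                 ┃                    
━━━━━━━━━━━━━━━━━┃                    
                 ┗━━━━━━━━━━━━━━━━━━━━
                           ┃          
                           ┗━━━━━━━━━━
                                      


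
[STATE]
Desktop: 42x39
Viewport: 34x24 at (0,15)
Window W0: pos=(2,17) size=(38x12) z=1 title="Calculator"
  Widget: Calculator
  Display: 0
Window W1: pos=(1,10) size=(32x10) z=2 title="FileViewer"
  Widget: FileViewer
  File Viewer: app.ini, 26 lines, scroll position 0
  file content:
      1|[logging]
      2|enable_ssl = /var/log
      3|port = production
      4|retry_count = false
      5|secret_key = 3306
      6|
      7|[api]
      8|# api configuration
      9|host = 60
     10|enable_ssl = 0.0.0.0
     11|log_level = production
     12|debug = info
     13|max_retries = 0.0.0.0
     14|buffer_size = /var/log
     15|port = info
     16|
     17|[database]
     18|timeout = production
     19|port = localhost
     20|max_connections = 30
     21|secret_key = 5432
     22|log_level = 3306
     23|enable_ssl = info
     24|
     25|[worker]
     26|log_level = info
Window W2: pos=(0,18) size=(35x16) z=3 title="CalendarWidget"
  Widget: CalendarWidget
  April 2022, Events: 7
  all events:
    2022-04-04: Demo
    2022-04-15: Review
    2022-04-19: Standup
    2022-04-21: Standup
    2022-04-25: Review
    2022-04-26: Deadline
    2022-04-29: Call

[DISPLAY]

 ┃port = production            ░┃ 
 ┃retry_count = false          ░┃ 
 ┃secret_key = 3306            ░┃━
┏━━━━━━━━━━━━━━━━━━━━━━━━━━━━━━━━━
┃ CalendarWidget                  
┠─────────────────────────────────
┃            April 2022           
┃Mo Tu We Th Fr Sa Su             
┃             1  2  3             
┃ 4*  5  6  7  8  9 10            
┃11 12 13 14 15* 16 17            
┃18 19* 20 21* 22 23 24           
┃25* 26* 27 28 29* 30             
┃                                 
┃                                 
┃                                 
┃                                 
┃                                 
┗━━━━━━━━━━━━━━━━━━━━━━━━━━━━━━━━━
                                  
                                  
                                  
                                  
                                  


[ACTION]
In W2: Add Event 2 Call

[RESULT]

 ┃port = production            ░┃ 
 ┃retry_count = false          ░┃ 
 ┃secret_key = 3306            ░┃━
┏━━━━━━━━━━━━━━━━━━━━━━━━━━━━━━━━━
┃ CalendarWidget                  
┠─────────────────────────────────
┃            April 2022           
┃Mo Tu We Th Fr Sa Su             
┃             1  2*  3            
┃ 4*  5  6  7  8  9 10            
┃11 12 13 14 15* 16 17            
┃18 19* 20 21* 22 23 24           
┃25* 26* 27 28 29* 30             
┃                                 
┃                                 
┃                                 
┃                                 
┃                                 
┗━━━━━━━━━━━━━━━━━━━━━━━━━━━━━━━━━
                                  
                                  
                                  
                                  
                                  


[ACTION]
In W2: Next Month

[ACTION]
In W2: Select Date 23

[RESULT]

 ┃port = production            ░┃ 
 ┃retry_count = false          ░┃ 
 ┃secret_key = 3306            ░┃━
┏━━━━━━━━━━━━━━━━━━━━━━━━━━━━━━━━━
┃ CalendarWidget                  
┠─────────────────────────────────
┃             May 2022            
┃Mo Tu We Th Fr Sa Su             
┃                   1             
┃ 2  3  4  5  6  7  8             
┃ 9 10 11 12 13 14 15             
┃16 17 18 19 20 21 22             
┃[23] 24 25 26 27 28 29           
┃30 31                            
┃                                 
┃                                 
┃                                 
┃                                 
┗━━━━━━━━━━━━━━━━━━━━━━━━━━━━━━━━━
                                  
                                  
                                  
                                  
                                  


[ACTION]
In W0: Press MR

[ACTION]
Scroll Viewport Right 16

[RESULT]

 production            ░┃         
count = false          ░┃         
_key = 3306            ░┃━━━━━━┓  
━━━━━━━━━━━━━━━━━━━━━━━━━━┓    ┃  
arWidget                  ┃────┨  
──────────────────────────┨   0┃  
      May 2022            ┃    ┃  
e Th Fr Sa Su             ┃    ┃  
            1             ┃    ┃  
4  5  6  7  8             ┃    ┃  
1 12 13 14 15             ┃    ┃  
8 19 20 21 22             ┃    ┃  
 25 26 27 28 29           ┃    ┃  
                          ┃━━━━┛  
                          ┃       
                          ┃       
                          ┃       
                          ┃       
━━━━━━━━━━━━━━━━━━━━━━━━━━┛       
                                  
                                  
                                  
                                  
                                  


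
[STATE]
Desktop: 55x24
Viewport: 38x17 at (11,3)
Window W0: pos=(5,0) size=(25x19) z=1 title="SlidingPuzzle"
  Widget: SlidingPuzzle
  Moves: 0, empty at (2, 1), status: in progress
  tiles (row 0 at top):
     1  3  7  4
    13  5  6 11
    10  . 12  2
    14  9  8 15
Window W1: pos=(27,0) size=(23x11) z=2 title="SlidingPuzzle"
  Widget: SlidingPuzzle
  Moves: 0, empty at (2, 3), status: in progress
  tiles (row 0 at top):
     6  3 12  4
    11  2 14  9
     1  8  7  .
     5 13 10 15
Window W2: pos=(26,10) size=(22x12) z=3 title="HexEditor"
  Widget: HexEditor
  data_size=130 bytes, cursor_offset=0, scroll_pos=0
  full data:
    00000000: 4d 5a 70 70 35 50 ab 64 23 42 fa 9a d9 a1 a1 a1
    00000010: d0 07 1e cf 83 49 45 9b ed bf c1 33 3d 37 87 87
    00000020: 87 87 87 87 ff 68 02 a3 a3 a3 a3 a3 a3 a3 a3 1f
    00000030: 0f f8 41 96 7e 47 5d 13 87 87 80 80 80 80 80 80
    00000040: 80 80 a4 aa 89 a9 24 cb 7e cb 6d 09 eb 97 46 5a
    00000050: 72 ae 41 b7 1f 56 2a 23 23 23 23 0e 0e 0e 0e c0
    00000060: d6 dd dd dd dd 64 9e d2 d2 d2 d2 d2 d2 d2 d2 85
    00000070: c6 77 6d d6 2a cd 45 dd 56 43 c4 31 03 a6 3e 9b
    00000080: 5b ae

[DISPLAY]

┬────┬────┬────┐┃┌────┬────┬────┬────┐
│  3 │  7 │  4 │┃│  6 │  3 │ 12 │  4 │
┼────┼────┼────┤┃├────┼────┼────┼────┤
│  5 │  6 │ 11 │┃│ 11 │  2 │ 14 │  9 │
┼────┼────┼────┤┃├────┼────┼────┼────┤
│    │ 12 │  2 │┃│  1 │  8 │  7 │    │
┼────┼────┼────┤┃├────┼────┼────┼────┤
│  9 │  8 │ 15 ┏━━━━━━━━━━━━━━━━━━━━┓━
┴────┴────┴────┃ HexEditor          ┃ 
: 0            ┠────────────────────┨ 
               ┃00000000  4D 5a 70 7┃ 
               ┃00000010  d0 07 1e c┃ 
               ┃00000020  87 87 87 8┃ 
               ┃00000030  0f f8 41 9┃ 
               ┃00000040  80 80 a4 a┃ 
━━━━━━━━━━━━━━━┃00000050  72 ae 41 b┃ 
               ┃00000060  d6 dd dd d┃ 


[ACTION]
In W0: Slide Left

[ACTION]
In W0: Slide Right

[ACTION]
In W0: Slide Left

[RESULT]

┬────┬────┬────┐┃┌────┬────┬────┬────┐
│  3 │  7 │  4 │┃│  6 │  3 │ 12 │  4 │
┼────┼────┼────┤┃├────┼────┼────┼────┤
│  5 │  6 │ 11 │┃│ 11 │  2 │ 14 │  9 │
┼────┼────┼────┤┃├────┼────┼────┼────┤
│ 12 │    │  2 │┃│  1 │  8 │  7 │    │
┼────┼────┼────┤┃├────┼────┼────┼────┤
│  9 │  8 │ 15 ┏━━━━━━━━━━━━━━━━━━━━┓━
┴────┴────┴────┃ HexEditor          ┃ 
: 3            ┠────────────────────┨ 
               ┃00000000  4D 5a 70 7┃ 
               ┃00000010  d0 07 1e c┃ 
               ┃00000020  87 87 87 8┃ 
               ┃00000030  0f f8 41 9┃ 
               ┃00000040  80 80 a4 a┃ 
━━━━━━━━━━━━━━━┃00000050  72 ae 41 b┃ 
               ┃00000060  d6 dd dd d┃ 


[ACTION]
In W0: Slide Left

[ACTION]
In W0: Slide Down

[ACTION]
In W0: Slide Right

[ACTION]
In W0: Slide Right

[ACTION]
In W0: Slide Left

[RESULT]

┬────┬────┬────┐┃┌────┬────┬────┬────┐
│  3 │  7 │  4 │┃│  6 │  3 │ 12 │  4 │
┼────┼────┼────┤┃├────┼────┼────┼────┤
│  5 │    │  6 │┃│ 11 │  2 │ 14 │  9 │
┼────┼────┼────┤┃├────┼────┼────┼────┤
│ 12 │  2 │ 11 │┃│  1 │  8 │  7 │    │
┼────┼────┼────┤┃├────┼────┼────┼────┤
│  9 │  8 │ 15 ┏━━━━━━━━━━━━━━━━━━━━┓━
┴────┴────┴────┃ HexEditor          ┃ 
: 8            ┠────────────────────┨ 
               ┃00000000  4D 5a 70 7┃ 
               ┃00000010  d0 07 1e c┃ 
               ┃00000020  87 87 87 8┃ 
               ┃00000030  0f f8 41 9┃ 
               ┃00000040  80 80 a4 a┃ 
━━━━━━━━━━━━━━━┃00000050  72 ae 41 b┃ 
               ┃00000060  d6 dd dd d┃ 


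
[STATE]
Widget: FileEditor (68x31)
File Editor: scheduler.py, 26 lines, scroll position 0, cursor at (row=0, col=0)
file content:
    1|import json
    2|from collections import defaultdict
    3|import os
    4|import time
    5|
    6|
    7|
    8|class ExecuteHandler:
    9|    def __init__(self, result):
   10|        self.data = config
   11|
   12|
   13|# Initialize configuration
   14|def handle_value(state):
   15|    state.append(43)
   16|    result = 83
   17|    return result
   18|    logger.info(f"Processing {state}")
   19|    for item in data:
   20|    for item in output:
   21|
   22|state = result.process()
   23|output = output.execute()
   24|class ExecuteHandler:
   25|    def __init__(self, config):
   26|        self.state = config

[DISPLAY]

█mport json                                                        ▲
from collections import defaultdict                                █
import os                                                          ░
import time                                                        ░
                                                                   ░
                                                                   ░
                                                                   ░
class ExecuteHandler:                                              ░
    def __init__(self, result):                                    ░
        self.data = config                                         ░
                                                                   ░
                                                                   ░
# Initialize configuration                                         ░
def handle_value(state):                                           ░
    state.append(43)                                               ░
    result = 83                                                    ░
    return result                                                  ░
    logger.info(f"Processing {state}")                             ░
    for item in data:                                              ░
    for item in output:                                            ░
                                                                   ░
state = result.process()                                           ░
output = output.execute()                                          ░
class ExecuteHandler:                                              ░
    def __init__(self, config):                                    ░
        self.state = config                                        ░
                                                                   ░
                                                                   ░
                                                                   ░
                                                                   ░
                                                                   ▼


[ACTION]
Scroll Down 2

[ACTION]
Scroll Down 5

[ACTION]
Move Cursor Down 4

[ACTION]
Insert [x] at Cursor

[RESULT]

import json                                                        ▲
from collections import defaultdict                                █
import os                                                          ░
import time                                                        ░
x█                                                                 ░
                                                                   ░
                                                                   ░
class ExecuteHandler:                                              ░
    def __init__(self, result):                                    ░
        self.data = config                                         ░
                                                                   ░
                                                                   ░
# Initialize configuration                                         ░
def handle_value(state):                                           ░
    state.append(43)                                               ░
    result = 83                                                    ░
    return result                                                  ░
    logger.info(f"Processing {state}")                             ░
    for item in data:                                              ░
    for item in output:                                            ░
                                                                   ░
state = result.process()                                           ░
output = output.execute()                                          ░
class ExecuteHandler:                                              ░
    def __init__(self, config):                                    ░
        self.state = config                                        ░
                                                                   ░
                                                                   ░
                                                                   ░
                                                                   ░
                                                                   ▼


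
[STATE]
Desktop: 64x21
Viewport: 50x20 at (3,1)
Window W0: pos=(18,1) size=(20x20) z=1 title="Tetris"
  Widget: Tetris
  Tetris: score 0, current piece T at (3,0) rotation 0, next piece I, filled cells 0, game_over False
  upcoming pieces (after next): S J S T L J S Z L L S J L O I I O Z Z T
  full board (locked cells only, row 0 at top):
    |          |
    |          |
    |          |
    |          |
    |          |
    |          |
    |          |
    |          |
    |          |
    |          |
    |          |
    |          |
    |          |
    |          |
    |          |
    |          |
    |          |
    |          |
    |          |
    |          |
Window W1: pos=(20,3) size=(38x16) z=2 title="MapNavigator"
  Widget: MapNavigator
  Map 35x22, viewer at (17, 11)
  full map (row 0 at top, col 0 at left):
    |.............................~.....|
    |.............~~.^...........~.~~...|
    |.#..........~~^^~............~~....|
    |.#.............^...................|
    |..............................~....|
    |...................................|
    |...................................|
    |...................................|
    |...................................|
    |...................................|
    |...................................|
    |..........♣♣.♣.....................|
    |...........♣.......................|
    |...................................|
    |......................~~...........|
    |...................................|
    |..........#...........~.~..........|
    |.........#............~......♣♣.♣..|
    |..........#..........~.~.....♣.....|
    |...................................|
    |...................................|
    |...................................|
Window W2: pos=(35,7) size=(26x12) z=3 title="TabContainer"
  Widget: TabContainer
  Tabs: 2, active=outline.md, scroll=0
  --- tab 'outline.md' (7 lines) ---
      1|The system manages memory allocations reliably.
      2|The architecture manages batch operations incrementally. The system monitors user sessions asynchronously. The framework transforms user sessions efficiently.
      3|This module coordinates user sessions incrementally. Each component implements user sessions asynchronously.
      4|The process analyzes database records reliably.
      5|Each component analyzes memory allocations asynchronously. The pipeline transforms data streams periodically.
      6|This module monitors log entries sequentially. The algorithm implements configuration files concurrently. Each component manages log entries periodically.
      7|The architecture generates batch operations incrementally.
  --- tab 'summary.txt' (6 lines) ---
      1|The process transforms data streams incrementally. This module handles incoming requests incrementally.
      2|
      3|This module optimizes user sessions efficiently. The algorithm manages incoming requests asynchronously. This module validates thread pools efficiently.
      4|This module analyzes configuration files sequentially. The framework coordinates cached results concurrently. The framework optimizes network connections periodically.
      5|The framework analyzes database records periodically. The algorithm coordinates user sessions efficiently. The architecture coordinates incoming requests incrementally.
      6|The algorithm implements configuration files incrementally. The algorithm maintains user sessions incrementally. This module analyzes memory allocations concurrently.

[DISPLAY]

               ┏━━━━━━━━━━━━━━━━━━┓               
               ┃ Tetris           ┃               
               ┠─┏━━━━━━━━━━━━━━━━━━━━━━━━━━━━━━━━
               ┃ ┃ MapNavigator                   
               ┃ ┠────────────────────────────────
               ┃ ┃ ...............................
               ┃ ┃ .............┏━━━━━━━━━━━━━━━━━
               ┃ ┃ .............┃ TabContainer    
               ┃ ┃ .............┠─────────────────
               ┃ ┃ .............┃[outline.md]│ sum
               ┃ ┃ .............┃─────────────────
               ┃ ┃ ..........♣♣.┃The system manage
               ┃ ┃ ...........♣.┃The architecture 
               ┃ ┃ .............┃This module coord
               ┃ ┃ .............┃The process analy
               ┃ ┃ .............┃Each component an
               ┃ ┃ ..........#..┃This module monit
               ┃ ┗━━━━━━━━━━━━━━┗━━━━━━━━━━━━━━━━━
               ┃                  ┃               
               ┗━━━━━━━━━━━━━━━━━━┛               


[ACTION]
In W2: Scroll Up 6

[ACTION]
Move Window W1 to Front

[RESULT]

               ┏━━━━━━━━━━━━━━━━━━┓               
               ┃ Tetris           ┃               
               ┠─┏━━━━━━━━━━━━━━━━━━━━━━━━━━━━━━━━
               ┃ ┃ MapNavigator                   
               ┃ ┠────────────────────────────────
               ┃ ┃ ...............................
               ┃ ┃ ...............................
               ┃ ┃ ...............................
               ┃ ┃ ...............................
               ┃ ┃ ...............................
               ┃ ┃ ...............................
               ┃ ┃ ..........♣♣.♣...@.............
               ┃ ┃ ...........♣...................
               ┃ ┃ ...............................
               ┃ ┃ ......................~~.......
               ┃ ┃ ...............................
               ┃ ┃ ..........#...........~.~......
               ┃ ┗━━━━━━━━━━━━━━━━━━━━━━━━━━━━━━━━
               ┃                  ┃               
               ┗━━━━━━━━━━━━━━━━━━┛               


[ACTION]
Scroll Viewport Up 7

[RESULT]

                                                  
               ┏━━━━━━━━━━━━━━━━━━┓               
               ┃ Tetris           ┃               
               ┠─┏━━━━━━━━━━━━━━━━━━━━━━━━━━━━━━━━
               ┃ ┃ MapNavigator                   
               ┃ ┠────────────────────────────────
               ┃ ┃ ...............................
               ┃ ┃ ...............................
               ┃ ┃ ...............................
               ┃ ┃ ...............................
               ┃ ┃ ...............................
               ┃ ┃ ...............................
               ┃ ┃ ..........♣♣.♣...@.............
               ┃ ┃ ...........♣...................
               ┃ ┃ ...............................
               ┃ ┃ ......................~~.......
               ┃ ┃ ...............................
               ┃ ┃ ..........#...........~.~......
               ┃ ┗━━━━━━━━━━━━━━━━━━━━━━━━━━━━━━━━
               ┃                  ┃               


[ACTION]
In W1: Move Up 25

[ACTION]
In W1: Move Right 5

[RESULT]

                                                  
               ┏━━━━━━━━━━━━━━━━━━┓               
               ┃ Tetris           ┃               
               ┠─┏━━━━━━━━━━━━━━━━━━━━━━━━━━━━━━━━
               ┃ ┃ MapNavigator                   
               ┃ ┠────────────────────────────────
               ┃ ┃                                
               ┃ ┃                                
               ┃ ┃                                
               ┃ ┃                                
               ┃ ┃                                
               ┃ ┃                                
               ┃ ┃..................@......~..... 
               ┃ ┃.........~~.^...........~.~~... 
               ┃ ┃........~~^^~............~~.... 
               ┃ ┃...........^................... 
               ┃ ┃..........................~.... 
               ┃ ┃............................... 
               ┃ ┗━━━━━━━━━━━━━━━━━━━━━━━━━━━━━━━━
               ┃                  ┃               


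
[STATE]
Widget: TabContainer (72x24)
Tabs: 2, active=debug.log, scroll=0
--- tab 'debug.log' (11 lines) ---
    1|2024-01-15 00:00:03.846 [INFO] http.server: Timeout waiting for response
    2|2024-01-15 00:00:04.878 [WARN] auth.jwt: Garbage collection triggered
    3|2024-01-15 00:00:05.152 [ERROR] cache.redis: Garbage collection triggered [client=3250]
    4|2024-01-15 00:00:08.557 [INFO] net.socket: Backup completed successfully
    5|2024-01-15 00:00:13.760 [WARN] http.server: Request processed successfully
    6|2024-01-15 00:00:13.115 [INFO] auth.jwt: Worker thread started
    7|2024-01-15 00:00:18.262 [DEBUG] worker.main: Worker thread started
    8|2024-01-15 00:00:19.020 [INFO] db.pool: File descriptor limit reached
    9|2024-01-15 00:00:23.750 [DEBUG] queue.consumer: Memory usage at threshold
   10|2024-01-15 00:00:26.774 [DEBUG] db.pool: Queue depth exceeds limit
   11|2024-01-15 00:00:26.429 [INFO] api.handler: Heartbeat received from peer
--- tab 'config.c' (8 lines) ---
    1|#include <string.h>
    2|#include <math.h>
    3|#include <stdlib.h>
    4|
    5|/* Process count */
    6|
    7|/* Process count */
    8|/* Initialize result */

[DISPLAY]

[debug.log]│ config.c                                                   
────────────────────────────────────────────────────────────────────────
2024-01-15 00:00:03.846 [INFO] http.server: Timeout waiting for response
2024-01-15 00:00:04.878 [WARN] auth.jwt: Garbage collection triggered   
2024-01-15 00:00:05.152 [ERROR] cache.redis: Garbage collection triggere
2024-01-15 00:00:08.557 [INFO] net.socket: Backup completed successfully
2024-01-15 00:00:13.760 [WARN] http.server: Request processed successful
2024-01-15 00:00:13.115 [INFO] auth.jwt: Worker thread started          
2024-01-15 00:00:18.262 [DEBUG] worker.main: Worker thread started      
2024-01-15 00:00:19.020 [INFO] db.pool: File descriptor limit reached   
2024-01-15 00:00:23.750 [DEBUG] queue.consumer: Memory usage at threshol
2024-01-15 00:00:26.774 [DEBUG] db.pool: Queue depth exceeds limit      
2024-01-15 00:00:26.429 [INFO] api.handler: Heartbeat received from peer
                                                                        
                                                                        
                                                                        
                                                                        
                                                                        
                                                                        
                                                                        
                                                                        
                                                                        
                                                                        
                                                                        


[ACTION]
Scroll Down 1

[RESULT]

[debug.log]│ config.c                                                   
────────────────────────────────────────────────────────────────────────
2024-01-15 00:00:04.878 [WARN] auth.jwt: Garbage collection triggered   
2024-01-15 00:00:05.152 [ERROR] cache.redis: Garbage collection triggere
2024-01-15 00:00:08.557 [INFO] net.socket: Backup completed successfully
2024-01-15 00:00:13.760 [WARN] http.server: Request processed successful
2024-01-15 00:00:13.115 [INFO] auth.jwt: Worker thread started          
2024-01-15 00:00:18.262 [DEBUG] worker.main: Worker thread started      
2024-01-15 00:00:19.020 [INFO] db.pool: File descriptor limit reached   
2024-01-15 00:00:23.750 [DEBUG] queue.consumer: Memory usage at threshol
2024-01-15 00:00:26.774 [DEBUG] db.pool: Queue depth exceeds limit      
2024-01-15 00:00:26.429 [INFO] api.handler: Heartbeat received from peer
                                                                        
                                                                        
                                                                        
                                                                        
                                                                        
                                                                        
                                                                        
                                                                        
                                                                        
                                                                        
                                                                        
                                                                        


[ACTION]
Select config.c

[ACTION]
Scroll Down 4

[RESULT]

 debug.log │[config.c]                                                  
────────────────────────────────────────────────────────────────────────
/* Process count */                                                     
                                                                        
/* Process count */                                                     
/* Initialize result */                                                 
                                                                        
                                                                        
                                                                        
                                                                        
                                                                        
                                                                        
                                                                        
                                                                        
                                                                        
                                                                        
                                                                        
                                                                        
                                                                        
                                                                        
                                                                        
                                                                        
                                                                        
                                                                        
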